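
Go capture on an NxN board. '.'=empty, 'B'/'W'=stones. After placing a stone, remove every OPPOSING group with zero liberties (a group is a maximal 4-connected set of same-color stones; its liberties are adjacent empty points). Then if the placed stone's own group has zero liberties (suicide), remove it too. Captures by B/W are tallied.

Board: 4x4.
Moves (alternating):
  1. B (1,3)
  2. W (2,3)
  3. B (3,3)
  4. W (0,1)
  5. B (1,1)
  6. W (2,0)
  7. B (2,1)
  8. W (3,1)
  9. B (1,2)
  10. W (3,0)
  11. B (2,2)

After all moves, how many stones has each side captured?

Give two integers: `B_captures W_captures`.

Move 1: B@(1,3) -> caps B=0 W=0
Move 2: W@(2,3) -> caps B=0 W=0
Move 3: B@(3,3) -> caps B=0 W=0
Move 4: W@(0,1) -> caps B=0 W=0
Move 5: B@(1,1) -> caps B=0 W=0
Move 6: W@(2,0) -> caps B=0 W=0
Move 7: B@(2,1) -> caps B=0 W=0
Move 8: W@(3,1) -> caps B=0 W=0
Move 9: B@(1,2) -> caps B=0 W=0
Move 10: W@(3,0) -> caps B=0 W=0
Move 11: B@(2,2) -> caps B=1 W=0

Answer: 1 0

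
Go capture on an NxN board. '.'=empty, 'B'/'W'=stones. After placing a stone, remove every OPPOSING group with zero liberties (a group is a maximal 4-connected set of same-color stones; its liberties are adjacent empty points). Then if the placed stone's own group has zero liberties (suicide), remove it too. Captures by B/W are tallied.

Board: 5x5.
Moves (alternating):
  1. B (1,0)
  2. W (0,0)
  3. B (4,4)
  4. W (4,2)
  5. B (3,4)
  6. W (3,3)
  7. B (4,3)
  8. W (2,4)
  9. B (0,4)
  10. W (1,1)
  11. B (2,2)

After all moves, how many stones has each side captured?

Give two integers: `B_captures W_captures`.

Answer: 0 3

Derivation:
Move 1: B@(1,0) -> caps B=0 W=0
Move 2: W@(0,0) -> caps B=0 W=0
Move 3: B@(4,4) -> caps B=0 W=0
Move 4: W@(4,2) -> caps B=0 W=0
Move 5: B@(3,4) -> caps B=0 W=0
Move 6: W@(3,3) -> caps B=0 W=0
Move 7: B@(4,3) -> caps B=0 W=0
Move 8: W@(2,4) -> caps B=0 W=3
Move 9: B@(0,4) -> caps B=0 W=3
Move 10: W@(1,1) -> caps B=0 W=3
Move 11: B@(2,2) -> caps B=0 W=3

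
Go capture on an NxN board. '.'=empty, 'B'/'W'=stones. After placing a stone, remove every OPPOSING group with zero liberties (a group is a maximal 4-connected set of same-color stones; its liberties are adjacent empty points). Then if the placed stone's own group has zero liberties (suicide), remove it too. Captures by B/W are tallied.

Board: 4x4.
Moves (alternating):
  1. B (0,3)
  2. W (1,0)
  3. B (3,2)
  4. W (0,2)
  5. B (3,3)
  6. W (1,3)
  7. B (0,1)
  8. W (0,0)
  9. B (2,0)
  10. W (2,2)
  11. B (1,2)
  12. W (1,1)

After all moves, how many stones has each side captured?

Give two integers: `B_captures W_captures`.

Move 1: B@(0,3) -> caps B=0 W=0
Move 2: W@(1,0) -> caps B=0 W=0
Move 3: B@(3,2) -> caps B=0 W=0
Move 4: W@(0,2) -> caps B=0 W=0
Move 5: B@(3,3) -> caps B=0 W=0
Move 6: W@(1,3) -> caps B=0 W=1
Move 7: B@(0,1) -> caps B=0 W=1
Move 8: W@(0,0) -> caps B=0 W=1
Move 9: B@(2,0) -> caps B=0 W=1
Move 10: W@(2,2) -> caps B=0 W=1
Move 11: B@(1,2) -> caps B=0 W=1
Move 12: W@(1,1) -> caps B=0 W=3

Answer: 0 3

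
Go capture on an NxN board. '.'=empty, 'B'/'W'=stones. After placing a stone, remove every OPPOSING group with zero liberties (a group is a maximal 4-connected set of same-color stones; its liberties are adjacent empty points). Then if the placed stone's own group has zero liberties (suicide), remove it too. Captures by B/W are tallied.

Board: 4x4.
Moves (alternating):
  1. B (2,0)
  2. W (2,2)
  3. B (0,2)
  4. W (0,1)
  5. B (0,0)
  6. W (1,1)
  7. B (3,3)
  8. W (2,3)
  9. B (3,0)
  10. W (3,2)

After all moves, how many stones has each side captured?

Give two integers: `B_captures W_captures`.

Move 1: B@(2,0) -> caps B=0 W=0
Move 2: W@(2,2) -> caps B=0 W=0
Move 3: B@(0,2) -> caps B=0 W=0
Move 4: W@(0,1) -> caps B=0 W=0
Move 5: B@(0,0) -> caps B=0 W=0
Move 6: W@(1,1) -> caps B=0 W=0
Move 7: B@(3,3) -> caps B=0 W=0
Move 8: W@(2,3) -> caps B=0 W=0
Move 9: B@(3,0) -> caps B=0 W=0
Move 10: W@(3,2) -> caps B=0 W=1

Answer: 0 1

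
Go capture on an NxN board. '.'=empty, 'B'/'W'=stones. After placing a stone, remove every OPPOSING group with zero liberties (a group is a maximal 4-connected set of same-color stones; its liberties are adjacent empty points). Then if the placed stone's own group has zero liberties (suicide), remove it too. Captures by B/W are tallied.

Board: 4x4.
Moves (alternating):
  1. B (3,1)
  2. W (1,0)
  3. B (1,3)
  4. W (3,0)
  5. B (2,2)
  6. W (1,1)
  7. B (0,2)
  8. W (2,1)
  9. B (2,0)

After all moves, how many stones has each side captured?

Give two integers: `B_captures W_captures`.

Move 1: B@(3,1) -> caps B=0 W=0
Move 2: W@(1,0) -> caps B=0 W=0
Move 3: B@(1,3) -> caps B=0 W=0
Move 4: W@(3,0) -> caps B=0 W=0
Move 5: B@(2,2) -> caps B=0 W=0
Move 6: W@(1,1) -> caps B=0 W=0
Move 7: B@(0,2) -> caps B=0 W=0
Move 8: W@(2,1) -> caps B=0 W=0
Move 9: B@(2,0) -> caps B=1 W=0

Answer: 1 0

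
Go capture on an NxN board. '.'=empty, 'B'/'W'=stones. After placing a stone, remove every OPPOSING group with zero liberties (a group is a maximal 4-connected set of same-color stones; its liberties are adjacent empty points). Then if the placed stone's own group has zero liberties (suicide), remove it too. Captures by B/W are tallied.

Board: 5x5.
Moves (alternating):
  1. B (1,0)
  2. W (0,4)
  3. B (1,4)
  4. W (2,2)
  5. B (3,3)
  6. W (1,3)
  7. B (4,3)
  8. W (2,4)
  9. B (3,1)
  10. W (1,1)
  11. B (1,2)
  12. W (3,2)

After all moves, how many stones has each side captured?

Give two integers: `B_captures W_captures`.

Move 1: B@(1,0) -> caps B=0 W=0
Move 2: W@(0,4) -> caps B=0 W=0
Move 3: B@(1,4) -> caps B=0 W=0
Move 4: W@(2,2) -> caps B=0 W=0
Move 5: B@(3,3) -> caps B=0 W=0
Move 6: W@(1,3) -> caps B=0 W=0
Move 7: B@(4,3) -> caps B=0 W=0
Move 8: W@(2,4) -> caps B=0 W=1
Move 9: B@(3,1) -> caps B=0 W=1
Move 10: W@(1,1) -> caps B=0 W=1
Move 11: B@(1,2) -> caps B=0 W=1
Move 12: W@(3,2) -> caps B=0 W=1

Answer: 0 1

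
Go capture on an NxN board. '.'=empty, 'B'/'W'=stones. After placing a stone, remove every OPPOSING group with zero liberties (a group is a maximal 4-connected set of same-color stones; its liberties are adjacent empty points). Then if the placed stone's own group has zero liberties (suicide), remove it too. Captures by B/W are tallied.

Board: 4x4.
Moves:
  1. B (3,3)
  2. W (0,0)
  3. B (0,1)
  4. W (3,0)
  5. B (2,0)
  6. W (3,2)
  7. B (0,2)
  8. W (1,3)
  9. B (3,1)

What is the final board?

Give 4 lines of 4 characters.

Answer: WBB.
...W
B...
.BWB

Derivation:
Move 1: B@(3,3) -> caps B=0 W=0
Move 2: W@(0,0) -> caps B=0 W=0
Move 3: B@(0,1) -> caps B=0 W=0
Move 4: W@(3,0) -> caps B=0 W=0
Move 5: B@(2,0) -> caps B=0 W=0
Move 6: W@(3,2) -> caps B=0 W=0
Move 7: B@(0,2) -> caps B=0 W=0
Move 8: W@(1,3) -> caps B=0 W=0
Move 9: B@(3,1) -> caps B=1 W=0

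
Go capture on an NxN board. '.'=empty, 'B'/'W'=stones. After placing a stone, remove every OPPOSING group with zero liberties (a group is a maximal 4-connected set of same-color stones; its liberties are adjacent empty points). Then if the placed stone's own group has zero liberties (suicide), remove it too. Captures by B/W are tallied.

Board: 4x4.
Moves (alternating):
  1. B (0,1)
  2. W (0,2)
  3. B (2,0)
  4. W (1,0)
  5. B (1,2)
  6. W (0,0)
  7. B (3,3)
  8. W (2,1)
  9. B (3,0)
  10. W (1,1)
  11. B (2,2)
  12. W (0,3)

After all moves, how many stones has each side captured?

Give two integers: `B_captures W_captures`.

Move 1: B@(0,1) -> caps B=0 W=0
Move 2: W@(0,2) -> caps B=0 W=0
Move 3: B@(2,0) -> caps B=0 W=0
Move 4: W@(1,0) -> caps B=0 W=0
Move 5: B@(1,2) -> caps B=0 W=0
Move 6: W@(0,0) -> caps B=0 W=0
Move 7: B@(3,3) -> caps B=0 W=0
Move 8: W@(2,1) -> caps B=0 W=0
Move 9: B@(3,0) -> caps B=0 W=0
Move 10: W@(1,1) -> caps B=0 W=1
Move 11: B@(2,2) -> caps B=0 W=1
Move 12: W@(0,3) -> caps B=0 W=1

Answer: 0 1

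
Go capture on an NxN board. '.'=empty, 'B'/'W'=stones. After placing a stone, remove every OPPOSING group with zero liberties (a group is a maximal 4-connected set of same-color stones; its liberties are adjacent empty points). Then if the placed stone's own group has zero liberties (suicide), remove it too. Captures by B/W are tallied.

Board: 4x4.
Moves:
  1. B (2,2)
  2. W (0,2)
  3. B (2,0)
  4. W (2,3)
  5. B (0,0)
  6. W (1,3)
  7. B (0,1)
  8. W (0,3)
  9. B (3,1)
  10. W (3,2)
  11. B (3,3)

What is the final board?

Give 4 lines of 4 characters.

Move 1: B@(2,2) -> caps B=0 W=0
Move 2: W@(0,2) -> caps B=0 W=0
Move 3: B@(2,0) -> caps B=0 W=0
Move 4: W@(2,3) -> caps B=0 W=0
Move 5: B@(0,0) -> caps B=0 W=0
Move 6: W@(1,3) -> caps B=0 W=0
Move 7: B@(0,1) -> caps B=0 W=0
Move 8: W@(0,3) -> caps B=0 W=0
Move 9: B@(3,1) -> caps B=0 W=0
Move 10: W@(3,2) -> caps B=0 W=0
Move 11: B@(3,3) -> caps B=1 W=0

Answer: BBWW
...W
B.BW
.B.B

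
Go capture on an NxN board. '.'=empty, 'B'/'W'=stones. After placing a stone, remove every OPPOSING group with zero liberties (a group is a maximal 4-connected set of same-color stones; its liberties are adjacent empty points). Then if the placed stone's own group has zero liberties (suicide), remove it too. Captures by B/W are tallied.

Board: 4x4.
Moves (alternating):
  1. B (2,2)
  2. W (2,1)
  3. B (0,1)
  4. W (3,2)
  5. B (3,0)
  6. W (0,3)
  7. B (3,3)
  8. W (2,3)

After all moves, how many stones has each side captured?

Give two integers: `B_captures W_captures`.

Answer: 0 1

Derivation:
Move 1: B@(2,2) -> caps B=0 W=0
Move 2: W@(2,1) -> caps B=0 W=0
Move 3: B@(0,1) -> caps B=0 W=0
Move 4: W@(3,2) -> caps B=0 W=0
Move 5: B@(3,0) -> caps B=0 W=0
Move 6: W@(0,3) -> caps B=0 W=0
Move 7: B@(3,3) -> caps B=0 W=0
Move 8: W@(2,3) -> caps B=0 W=1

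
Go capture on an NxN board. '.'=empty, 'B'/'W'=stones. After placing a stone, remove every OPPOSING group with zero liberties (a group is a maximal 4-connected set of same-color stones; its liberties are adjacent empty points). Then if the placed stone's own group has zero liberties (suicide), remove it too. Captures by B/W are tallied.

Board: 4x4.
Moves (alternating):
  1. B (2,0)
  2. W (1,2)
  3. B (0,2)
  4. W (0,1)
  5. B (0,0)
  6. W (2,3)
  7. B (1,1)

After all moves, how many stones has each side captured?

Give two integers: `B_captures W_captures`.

Move 1: B@(2,0) -> caps B=0 W=0
Move 2: W@(1,2) -> caps B=0 W=0
Move 3: B@(0,2) -> caps B=0 W=0
Move 4: W@(0,1) -> caps B=0 W=0
Move 5: B@(0,0) -> caps B=0 W=0
Move 6: W@(2,3) -> caps B=0 W=0
Move 7: B@(1,1) -> caps B=1 W=0

Answer: 1 0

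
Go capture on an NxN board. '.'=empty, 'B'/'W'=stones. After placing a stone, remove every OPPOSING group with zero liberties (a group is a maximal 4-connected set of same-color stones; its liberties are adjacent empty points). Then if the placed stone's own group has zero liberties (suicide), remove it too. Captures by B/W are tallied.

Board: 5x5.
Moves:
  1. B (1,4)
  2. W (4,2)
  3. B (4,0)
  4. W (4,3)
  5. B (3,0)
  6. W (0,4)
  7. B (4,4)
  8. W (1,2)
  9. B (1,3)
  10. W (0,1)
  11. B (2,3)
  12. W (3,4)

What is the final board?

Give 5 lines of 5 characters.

Answer: .W..W
..WBB
...B.
B...W
B.WW.

Derivation:
Move 1: B@(1,4) -> caps B=0 W=0
Move 2: W@(4,2) -> caps B=0 W=0
Move 3: B@(4,0) -> caps B=0 W=0
Move 4: W@(4,3) -> caps B=0 W=0
Move 5: B@(3,0) -> caps B=0 W=0
Move 6: W@(0,4) -> caps B=0 W=0
Move 7: B@(4,4) -> caps B=0 W=0
Move 8: W@(1,2) -> caps B=0 W=0
Move 9: B@(1,3) -> caps B=0 W=0
Move 10: W@(0,1) -> caps B=0 W=0
Move 11: B@(2,3) -> caps B=0 W=0
Move 12: W@(3,4) -> caps B=0 W=1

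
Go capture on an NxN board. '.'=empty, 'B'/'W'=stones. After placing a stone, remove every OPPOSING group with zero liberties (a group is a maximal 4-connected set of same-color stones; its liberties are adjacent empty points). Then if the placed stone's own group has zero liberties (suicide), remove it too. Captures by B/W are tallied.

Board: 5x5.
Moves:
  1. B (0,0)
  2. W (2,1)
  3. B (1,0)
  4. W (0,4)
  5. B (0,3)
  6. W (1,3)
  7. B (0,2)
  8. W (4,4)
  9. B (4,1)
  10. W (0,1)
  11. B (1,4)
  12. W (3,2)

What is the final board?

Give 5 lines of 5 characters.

Move 1: B@(0,0) -> caps B=0 W=0
Move 2: W@(2,1) -> caps B=0 W=0
Move 3: B@(1,0) -> caps B=0 W=0
Move 4: W@(0,4) -> caps B=0 W=0
Move 5: B@(0,3) -> caps B=0 W=0
Move 6: W@(1,3) -> caps B=0 W=0
Move 7: B@(0,2) -> caps B=0 W=0
Move 8: W@(4,4) -> caps B=0 W=0
Move 9: B@(4,1) -> caps B=0 W=0
Move 10: W@(0,1) -> caps B=0 W=0
Move 11: B@(1,4) -> caps B=1 W=0
Move 12: W@(3,2) -> caps B=1 W=0

Answer: BWBB.
B..WB
.W...
..W..
.B..W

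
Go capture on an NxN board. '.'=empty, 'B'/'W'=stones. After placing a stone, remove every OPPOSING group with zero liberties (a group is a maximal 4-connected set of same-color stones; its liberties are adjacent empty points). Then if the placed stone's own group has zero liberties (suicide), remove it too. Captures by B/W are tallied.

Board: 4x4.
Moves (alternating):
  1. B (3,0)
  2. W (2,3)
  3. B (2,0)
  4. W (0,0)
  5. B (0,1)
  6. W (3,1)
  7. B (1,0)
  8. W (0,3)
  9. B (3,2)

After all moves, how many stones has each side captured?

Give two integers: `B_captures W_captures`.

Answer: 1 0

Derivation:
Move 1: B@(3,0) -> caps B=0 W=0
Move 2: W@(2,3) -> caps B=0 W=0
Move 3: B@(2,0) -> caps B=0 W=0
Move 4: W@(0,0) -> caps B=0 W=0
Move 5: B@(0,1) -> caps B=0 W=0
Move 6: W@(3,1) -> caps B=0 W=0
Move 7: B@(1,0) -> caps B=1 W=0
Move 8: W@(0,3) -> caps B=1 W=0
Move 9: B@(3,2) -> caps B=1 W=0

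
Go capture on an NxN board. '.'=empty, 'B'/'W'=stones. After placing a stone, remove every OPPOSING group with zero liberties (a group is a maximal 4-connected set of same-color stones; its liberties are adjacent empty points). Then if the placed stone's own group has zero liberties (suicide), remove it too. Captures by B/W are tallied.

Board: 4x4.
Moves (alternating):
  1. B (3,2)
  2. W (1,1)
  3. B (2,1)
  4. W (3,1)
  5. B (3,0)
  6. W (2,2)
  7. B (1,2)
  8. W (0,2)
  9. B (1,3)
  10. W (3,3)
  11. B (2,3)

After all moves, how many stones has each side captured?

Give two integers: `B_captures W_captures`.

Answer: 3 0

Derivation:
Move 1: B@(3,2) -> caps B=0 W=0
Move 2: W@(1,1) -> caps B=0 W=0
Move 3: B@(2,1) -> caps B=0 W=0
Move 4: W@(3,1) -> caps B=0 W=0
Move 5: B@(3,0) -> caps B=1 W=0
Move 6: W@(2,2) -> caps B=1 W=0
Move 7: B@(1,2) -> caps B=1 W=0
Move 8: W@(0,2) -> caps B=1 W=0
Move 9: B@(1,3) -> caps B=1 W=0
Move 10: W@(3,3) -> caps B=1 W=0
Move 11: B@(2,3) -> caps B=3 W=0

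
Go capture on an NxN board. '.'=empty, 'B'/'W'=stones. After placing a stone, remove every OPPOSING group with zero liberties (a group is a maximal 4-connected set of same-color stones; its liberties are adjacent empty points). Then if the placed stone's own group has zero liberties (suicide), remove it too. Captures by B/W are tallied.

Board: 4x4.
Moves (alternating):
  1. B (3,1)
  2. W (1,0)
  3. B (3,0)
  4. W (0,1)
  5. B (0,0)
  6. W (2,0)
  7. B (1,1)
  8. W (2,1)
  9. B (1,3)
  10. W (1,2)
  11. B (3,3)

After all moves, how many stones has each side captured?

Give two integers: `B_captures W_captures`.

Answer: 0 1

Derivation:
Move 1: B@(3,1) -> caps B=0 W=0
Move 2: W@(1,0) -> caps B=0 W=0
Move 3: B@(3,0) -> caps B=0 W=0
Move 4: W@(0,1) -> caps B=0 W=0
Move 5: B@(0,0) -> caps B=0 W=0
Move 6: W@(2,0) -> caps B=0 W=0
Move 7: B@(1,1) -> caps B=0 W=0
Move 8: W@(2,1) -> caps B=0 W=0
Move 9: B@(1,3) -> caps B=0 W=0
Move 10: W@(1,2) -> caps B=0 W=1
Move 11: B@(3,3) -> caps B=0 W=1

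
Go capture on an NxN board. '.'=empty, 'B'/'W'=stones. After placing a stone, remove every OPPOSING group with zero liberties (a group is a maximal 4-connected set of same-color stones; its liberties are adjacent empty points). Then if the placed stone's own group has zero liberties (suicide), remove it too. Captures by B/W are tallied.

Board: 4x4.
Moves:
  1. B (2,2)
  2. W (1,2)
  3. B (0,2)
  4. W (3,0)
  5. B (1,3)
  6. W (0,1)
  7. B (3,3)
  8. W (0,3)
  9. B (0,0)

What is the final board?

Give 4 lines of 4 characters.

Move 1: B@(2,2) -> caps B=0 W=0
Move 2: W@(1,2) -> caps B=0 W=0
Move 3: B@(0,2) -> caps B=0 W=0
Move 4: W@(3,0) -> caps B=0 W=0
Move 5: B@(1,3) -> caps B=0 W=0
Move 6: W@(0,1) -> caps B=0 W=0
Move 7: B@(3,3) -> caps B=0 W=0
Move 8: W@(0,3) -> caps B=0 W=1
Move 9: B@(0,0) -> caps B=0 W=1

Answer: BW.W
..WB
..B.
W..B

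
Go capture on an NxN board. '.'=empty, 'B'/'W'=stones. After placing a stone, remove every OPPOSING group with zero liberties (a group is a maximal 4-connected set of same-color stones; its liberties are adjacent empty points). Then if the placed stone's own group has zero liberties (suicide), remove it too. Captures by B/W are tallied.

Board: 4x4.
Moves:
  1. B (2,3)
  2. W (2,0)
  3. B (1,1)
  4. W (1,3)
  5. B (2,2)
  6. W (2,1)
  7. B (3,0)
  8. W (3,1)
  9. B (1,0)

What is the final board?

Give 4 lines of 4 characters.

Move 1: B@(2,3) -> caps B=0 W=0
Move 2: W@(2,0) -> caps B=0 W=0
Move 3: B@(1,1) -> caps B=0 W=0
Move 4: W@(1,3) -> caps B=0 W=0
Move 5: B@(2,2) -> caps B=0 W=0
Move 6: W@(2,1) -> caps B=0 W=0
Move 7: B@(3,0) -> caps B=0 W=0
Move 8: W@(3,1) -> caps B=0 W=1
Move 9: B@(1,0) -> caps B=0 W=1

Answer: ....
BB.W
WWBB
.W..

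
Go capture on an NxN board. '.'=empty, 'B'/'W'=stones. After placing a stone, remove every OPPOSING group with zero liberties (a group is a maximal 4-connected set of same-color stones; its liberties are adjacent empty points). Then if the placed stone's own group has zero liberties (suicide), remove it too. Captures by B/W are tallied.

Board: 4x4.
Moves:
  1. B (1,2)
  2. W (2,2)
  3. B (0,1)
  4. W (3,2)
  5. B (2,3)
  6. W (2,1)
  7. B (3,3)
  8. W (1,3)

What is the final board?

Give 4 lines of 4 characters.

Answer: .B..
..BW
.WW.
..W.

Derivation:
Move 1: B@(1,2) -> caps B=0 W=0
Move 2: W@(2,2) -> caps B=0 W=0
Move 3: B@(0,1) -> caps B=0 W=0
Move 4: W@(3,2) -> caps B=0 W=0
Move 5: B@(2,3) -> caps B=0 W=0
Move 6: W@(2,1) -> caps B=0 W=0
Move 7: B@(3,3) -> caps B=0 W=0
Move 8: W@(1,3) -> caps B=0 W=2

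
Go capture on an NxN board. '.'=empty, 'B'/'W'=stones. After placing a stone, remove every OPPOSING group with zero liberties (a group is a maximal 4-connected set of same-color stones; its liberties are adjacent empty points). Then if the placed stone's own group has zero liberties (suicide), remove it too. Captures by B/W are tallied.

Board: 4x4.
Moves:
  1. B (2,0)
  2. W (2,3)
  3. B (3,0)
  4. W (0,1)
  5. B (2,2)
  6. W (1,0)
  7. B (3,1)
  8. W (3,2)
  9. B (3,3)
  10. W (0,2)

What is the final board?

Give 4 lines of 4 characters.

Move 1: B@(2,0) -> caps B=0 W=0
Move 2: W@(2,3) -> caps B=0 W=0
Move 3: B@(3,0) -> caps B=0 W=0
Move 4: W@(0,1) -> caps B=0 W=0
Move 5: B@(2,2) -> caps B=0 W=0
Move 6: W@(1,0) -> caps B=0 W=0
Move 7: B@(3,1) -> caps B=0 W=0
Move 8: W@(3,2) -> caps B=0 W=0
Move 9: B@(3,3) -> caps B=1 W=0
Move 10: W@(0,2) -> caps B=1 W=0

Answer: .WW.
W...
B.BW
BB.B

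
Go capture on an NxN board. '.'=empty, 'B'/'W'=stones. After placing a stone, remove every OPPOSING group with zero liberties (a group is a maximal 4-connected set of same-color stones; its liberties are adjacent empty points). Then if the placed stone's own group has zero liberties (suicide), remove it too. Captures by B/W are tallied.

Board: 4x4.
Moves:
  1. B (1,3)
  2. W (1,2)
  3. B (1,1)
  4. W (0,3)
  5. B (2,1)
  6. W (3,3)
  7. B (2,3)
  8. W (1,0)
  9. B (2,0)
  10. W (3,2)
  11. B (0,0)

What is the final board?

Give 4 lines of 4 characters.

Move 1: B@(1,3) -> caps B=0 W=0
Move 2: W@(1,2) -> caps B=0 W=0
Move 3: B@(1,1) -> caps B=0 W=0
Move 4: W@(0,3) -> caps B=0 W=0
Move 5: B@(2,1) -> caps B=0 W=0
Move 6: W@(3,3) -> caps B=0 W=0
Move 7: B@(2,3) -> caps B=0 W=0
Move 8: W@(1,0) -> caps B=0 W=0
Move 9: B@(2,0) -> caps B=0 W=0
Move 10: W@(3,2) -> caps B=0 W=0
Move 11: B@(0,0) -> caps B=1 W=0

Answer: B..W
.BWB
BB.B
..WW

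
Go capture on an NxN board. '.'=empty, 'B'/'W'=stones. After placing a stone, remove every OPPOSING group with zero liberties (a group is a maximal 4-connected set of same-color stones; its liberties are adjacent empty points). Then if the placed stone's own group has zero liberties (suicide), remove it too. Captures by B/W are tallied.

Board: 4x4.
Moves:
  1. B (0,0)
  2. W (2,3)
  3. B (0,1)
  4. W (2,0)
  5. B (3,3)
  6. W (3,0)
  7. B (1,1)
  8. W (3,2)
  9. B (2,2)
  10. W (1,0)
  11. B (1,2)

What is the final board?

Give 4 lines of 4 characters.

Answer: BB..
WBB.
W.BW
W.W.

Derivation:
Move 1: B@(0,0) -> caps B=0 W=0
Move 2: W@(2,3) -> caps B=0 W=0
Move 3: B@(0,1) -> caps B=0 W=0
Move 4: W@(2,0) -> caps B=0 W=0
Move 5: B@(3,3) -> caps B=0 W=0
Move 6: W@(3,0) -> caps B=0 W=0
Move 7: B@(1,1) -> caps B=0 W=0
Move 8: W@(3,2) -> caps B=0 W=1
Move 9: B@(2,2) -> caps B=0 W=1
Move 10: W@(1,0) -> caps B=0 W=1
Move 11: B@(1,2) -> caps B=0 W=1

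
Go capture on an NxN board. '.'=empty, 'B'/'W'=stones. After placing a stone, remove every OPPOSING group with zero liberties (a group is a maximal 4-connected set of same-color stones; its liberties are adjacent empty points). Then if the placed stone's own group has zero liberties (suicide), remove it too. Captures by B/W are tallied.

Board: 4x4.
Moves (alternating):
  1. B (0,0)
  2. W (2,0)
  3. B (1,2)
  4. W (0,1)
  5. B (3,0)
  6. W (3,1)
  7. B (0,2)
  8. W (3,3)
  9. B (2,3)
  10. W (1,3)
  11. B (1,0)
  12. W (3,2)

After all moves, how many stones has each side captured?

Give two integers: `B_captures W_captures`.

Answer: 0 1

Derivation:
Move 1: B@(0,0) -> caps B=0 W=0
Move 2: W@(2,0) -> caps B=0 W=0
Move 3: B@(1,2) -> caps B=0 W=0
Move 4: W@(0,1) -> caps B=0 W=0
Move 5: B@(3,0) -> caps B=0 W=0
Move 6: W@(3,1) -> caps B=0 W=1
Move 7: B@(0,2) -> caps B=0 W=1
Move 8: W@(3,3) -> caps B=0 W=1
Move 9: B@(2,3) -> caps B=0 W=1
Move 10: W@(1,3) -> caps B=0 W=1
Move 11: B@(1,0) -> caps B=0 W=1
Move 12: W@(3,2) -> caps B=0 W=1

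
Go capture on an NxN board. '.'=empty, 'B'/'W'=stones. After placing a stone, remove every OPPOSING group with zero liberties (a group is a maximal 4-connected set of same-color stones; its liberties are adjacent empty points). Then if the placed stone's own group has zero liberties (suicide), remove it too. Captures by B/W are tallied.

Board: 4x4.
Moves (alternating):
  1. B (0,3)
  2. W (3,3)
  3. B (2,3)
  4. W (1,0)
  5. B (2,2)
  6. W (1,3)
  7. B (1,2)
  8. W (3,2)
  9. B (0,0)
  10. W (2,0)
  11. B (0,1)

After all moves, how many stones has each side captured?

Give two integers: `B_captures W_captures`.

Move 1: B@(0,3) -> caps B=0 W=0
Move 2: W@(3,3) -> caps B=0 W=0
Move 3: B@(2,3) -> caps B=0 W=0
Move 4: W@(1,0) -> caps B=0 W=0
Move 5: B@(2,2) -> caps B=0 W=0
Move 6: W@(1,3) -> caps B=0 W=0
Move 7: B@(1,2) -> caps B=1 W=0
Move 8: W@(3,2) -> caps B=1 W=0
Move 9: B@(0,0) -> caps B=1 W=0
Move 10: W@(2,0) -> caps B=1 W=0
Move 11: B@(0,1) -> caps B=1 W=0

Answer: 1 0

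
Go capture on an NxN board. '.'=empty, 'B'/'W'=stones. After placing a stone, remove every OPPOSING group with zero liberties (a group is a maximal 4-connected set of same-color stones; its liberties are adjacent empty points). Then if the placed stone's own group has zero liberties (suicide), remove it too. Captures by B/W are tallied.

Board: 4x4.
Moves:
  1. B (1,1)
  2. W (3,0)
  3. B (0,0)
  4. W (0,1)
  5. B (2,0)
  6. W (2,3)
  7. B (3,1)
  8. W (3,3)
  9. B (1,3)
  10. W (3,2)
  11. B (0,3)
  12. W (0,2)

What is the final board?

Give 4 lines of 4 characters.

Move 1: B@(1,1) -> caps B=0 W=0
Move 2: W@(3,0) -> caps B=0 W=0
Move 3: B@(0,0) -> caps B=0 W=0
Move 4: W@(0,1) -> caps B=0 W=0
Move 5: B@(2,0) -> caps B=0 W=0
Move 6: W@(2,3) -> caps B=0 W=0
Move 7: B@(3,1) -> caps B=1 W=0
Move 8: W@(3,3) -> caps B=1 W=0
Move 9: B@(1,3) -> caps B=1 W=0
Move 10: W@(3,2) -> caps B=1 W=0
Move 11: B@(0,3) -> caps B=1 W=0
Move 12: W@(0,2) -> caps B=1 W=0

Answer: BWWB
.B.B
B..W
.BWW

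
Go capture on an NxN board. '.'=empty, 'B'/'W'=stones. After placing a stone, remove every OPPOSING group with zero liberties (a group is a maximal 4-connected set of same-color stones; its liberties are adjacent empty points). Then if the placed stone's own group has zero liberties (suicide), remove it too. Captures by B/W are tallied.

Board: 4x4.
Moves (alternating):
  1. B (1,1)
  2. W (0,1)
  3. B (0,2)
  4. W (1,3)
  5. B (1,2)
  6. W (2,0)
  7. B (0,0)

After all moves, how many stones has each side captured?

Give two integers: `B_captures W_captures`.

Answer: 1 0

Derivation:
Move 1: B@(1,1) -> caps B=0 W=0
Move 2: W@(0,1) -> caps B=0 W=0
Move 3: B@(0,2) -> caps B=0 W=0
Move 4: W@(1,3) -> caps B=0 W=0
Move 5: B@(1,2) -> caps B=0 W=0
Move 6: W@(2,0) -> caps B=0 W=0
Move 7: B@(0,0) -> caps B=1 W=0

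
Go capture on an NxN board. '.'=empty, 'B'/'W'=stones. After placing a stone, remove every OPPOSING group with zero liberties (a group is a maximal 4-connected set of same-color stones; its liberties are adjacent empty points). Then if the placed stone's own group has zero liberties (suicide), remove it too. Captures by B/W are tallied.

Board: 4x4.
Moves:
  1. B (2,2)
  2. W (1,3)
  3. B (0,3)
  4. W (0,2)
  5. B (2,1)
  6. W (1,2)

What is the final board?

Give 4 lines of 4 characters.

Answer: ..W.
..WW
.BB.
....

Derivation:
Move 1: B@(2,2) -> caps B=0 W=0
Move 2: W@(1,3) -> caps B=0 W=0
Move 3: B@(0,3) -> caps B=0 W=0
Move 4: W@(0,2) -> caps B=0 W=1
Move 5: B@(2,1) -> caps B=0 W=1
Move 6: W@(1,2) -> caps B=0 W=1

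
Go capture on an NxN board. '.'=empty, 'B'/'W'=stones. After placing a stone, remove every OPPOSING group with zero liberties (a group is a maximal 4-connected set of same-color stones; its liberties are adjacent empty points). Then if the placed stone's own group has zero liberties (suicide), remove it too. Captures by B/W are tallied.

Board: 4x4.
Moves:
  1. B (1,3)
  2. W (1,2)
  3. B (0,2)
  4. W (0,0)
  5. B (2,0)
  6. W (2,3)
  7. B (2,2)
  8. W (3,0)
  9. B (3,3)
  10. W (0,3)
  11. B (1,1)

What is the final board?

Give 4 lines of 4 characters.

Move 1: B@(1,3) -> caps B=0 W=0
Move 2: W@(1,2) -> caps B=0 W=0
Move 3: B@(0,2) -> caps B=0 W=0
Move 4: W@(0,0) -> caps B=0 W=0
Move 5: B@(2,0) -> caps B=0 W=0
Move 6: W@(2,3) -> caps B=0 W=0
Move 7: B@(2,2) -> caps B=0 W=0
Move 8: W@(3,0) -> caps B=0 W=0
Move 9: B@(3,3) -> caps B=1 W=0
Move 10: W@(0,3) -> caps B=1 W=0
Move 11: B@(1,1) -> caps B=2 W=0

Answer: W.B.
.B.B
B.B.
W..B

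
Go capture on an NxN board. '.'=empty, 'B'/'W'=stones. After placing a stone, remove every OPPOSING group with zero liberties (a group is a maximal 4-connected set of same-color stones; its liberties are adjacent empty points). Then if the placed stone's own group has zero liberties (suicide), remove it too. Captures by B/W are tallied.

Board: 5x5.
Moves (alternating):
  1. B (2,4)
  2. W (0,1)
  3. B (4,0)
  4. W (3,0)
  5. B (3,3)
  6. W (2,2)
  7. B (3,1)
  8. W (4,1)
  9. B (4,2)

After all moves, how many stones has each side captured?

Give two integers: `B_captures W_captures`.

Answer: 0 1

Derivation:
Move 1: B@(2,4) -> caps B=0 W=0
Move 2: W@(0,1) -> caps B=0 W=0
Move 3: B@(4,0) -> caps B=0 W=0
Move 4: W@(3,0) -> caps B=0 W=0
Move 5: B@(3,3) -> caps B=0 W=0
Move 6: W@(2,2) -> caps B=0 W=0
Move 7: B@(3,1) -> caps B=0 W=0
Move 8: W@(4,1) -> caps B=0 W=1
Move 9: B@(4,2) -> caps B=0 W=1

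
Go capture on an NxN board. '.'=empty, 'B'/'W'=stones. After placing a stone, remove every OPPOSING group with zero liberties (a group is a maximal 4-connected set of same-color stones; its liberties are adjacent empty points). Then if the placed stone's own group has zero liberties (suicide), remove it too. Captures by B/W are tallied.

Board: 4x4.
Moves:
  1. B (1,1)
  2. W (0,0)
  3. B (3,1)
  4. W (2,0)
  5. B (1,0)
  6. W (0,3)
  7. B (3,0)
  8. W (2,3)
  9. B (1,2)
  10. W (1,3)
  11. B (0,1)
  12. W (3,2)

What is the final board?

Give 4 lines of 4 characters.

Answer: .B.W
BBBW
W..W
BBW.

Derivation:
Move 1: B@(1,1) -> caps B=0 W=0
Move 2: W@(0,0) -> caps B=0 W=0
Move 3: B@(3,1) -> caps B=0 W=0
Move 4: W@(2,0) -> caps B=0 W=0
Move 5: B@(1,0) -> caps B=0 W=0
Move 6: W@(0,3) -> caps B=0 W=0
Move 7: B@(3,0) -> caps B=0 W=0
Move 8: W@(2,3) -> caps B=0 W=0
Move 9: B@(1,2) -> caps B=0 W=0
Move 10: W@(1,3) -> caps B=0 W=0
Move 11: B@(0,1) -> caps B=1 W=0
Move 12: W@(3,2) -> caps B=1 W=0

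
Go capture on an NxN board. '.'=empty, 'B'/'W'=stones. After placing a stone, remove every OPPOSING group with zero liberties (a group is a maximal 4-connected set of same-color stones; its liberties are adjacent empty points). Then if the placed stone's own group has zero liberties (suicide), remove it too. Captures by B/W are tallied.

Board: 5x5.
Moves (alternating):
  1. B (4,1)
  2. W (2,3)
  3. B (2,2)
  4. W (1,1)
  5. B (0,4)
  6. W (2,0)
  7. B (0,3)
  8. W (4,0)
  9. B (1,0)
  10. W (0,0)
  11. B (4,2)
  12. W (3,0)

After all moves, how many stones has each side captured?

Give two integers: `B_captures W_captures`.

Move 1: B@(4,1) -> caps B=0 W=0
Move 2: W@(2,3) -> caps B=0 W=0
Move 3: B@(2,2) -> caps B=0 W=0
Move 4: W@(1,1) -> caps B=0 W=0
Move 5: B@(0,4) -> caps B=0 W=0
Move 6: W@(2,0) -> caps B=0 W=0
Move 7: B@(0,3) -> caps B=0 W=0
Move 8: W@(4,0) -> caps B=0 W=0
Move 9: B@(1,0) -> caps B=0 W=0
Move 10: W@(0,0) -> caps B=0 W=1
Move 11: B@(4,2) -> caps B=0 W=1
Move 12: W@(3,0) -> caps B=0 W=1

Answer: 0 1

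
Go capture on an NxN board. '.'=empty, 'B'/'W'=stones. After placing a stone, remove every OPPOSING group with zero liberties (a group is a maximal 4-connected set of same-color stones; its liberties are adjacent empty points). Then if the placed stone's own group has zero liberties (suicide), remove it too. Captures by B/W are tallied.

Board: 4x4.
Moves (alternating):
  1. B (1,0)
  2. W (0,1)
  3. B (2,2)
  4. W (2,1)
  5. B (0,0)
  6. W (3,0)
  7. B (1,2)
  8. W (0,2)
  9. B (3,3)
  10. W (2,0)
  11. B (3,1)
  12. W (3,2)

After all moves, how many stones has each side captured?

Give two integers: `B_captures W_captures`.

Move 1: B@(1,0) -> caps B=0 W=0
Move 2: W@(0,1) -> caps B=0 W=0
Move 3: B@(2,2) -> caps B=0 W=0
Move 4: W@(2,1) -> caps B=0 W=0
Move 5: B@(0,0) -> caps B=0 W=0
Move 6: W@(3,0) -> caps B=0 W=0
Move 7: B@(1,2) -> caps B=0 W=0
Move 8: W@(0,2) -> caps B=0 W=0
Move 9: B@(3,3) -> caps B=0 W=0
Move 10: W@(2,0) -> caps B=0 W=0
Move 11: B@(3,1) -> caps B=0 W=0
Move 12: W@(3,2) -> caps B=0 W=1

Answer: 0 1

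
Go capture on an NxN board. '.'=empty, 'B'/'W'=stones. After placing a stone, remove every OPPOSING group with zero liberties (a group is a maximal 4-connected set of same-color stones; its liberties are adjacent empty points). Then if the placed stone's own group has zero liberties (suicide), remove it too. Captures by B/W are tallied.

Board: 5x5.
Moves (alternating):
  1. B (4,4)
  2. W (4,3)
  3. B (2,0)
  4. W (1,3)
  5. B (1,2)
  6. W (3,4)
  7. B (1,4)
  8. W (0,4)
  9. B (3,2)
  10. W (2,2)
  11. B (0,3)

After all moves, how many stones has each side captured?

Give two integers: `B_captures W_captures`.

Answer: 1 1

Derivation:
Move 1: B@(4,4) -> caps B=0 W=0
Move 2: W@(4,3) -> caps B=0 W=0
Move 3: B@(2,0) -> caps B=0 W=0
Move 4: W@(1,3) -> caps B=0 W=0
Move 5: B@(1,2) -> caps B=0 W=0
Move 6: W@(3,4) -> caps B=0 W=1
Move 7: B@(1,4) -> caps B=0 W=1
Move 8: W@(0,4) -> caps B=0 W=1
Move 9: B@(3,2) -> caps B=0 W=1
Move 10: W@(2,2) -> caps B=0 W=1
Move 11: B@(0,3) -> caps B=1 W=1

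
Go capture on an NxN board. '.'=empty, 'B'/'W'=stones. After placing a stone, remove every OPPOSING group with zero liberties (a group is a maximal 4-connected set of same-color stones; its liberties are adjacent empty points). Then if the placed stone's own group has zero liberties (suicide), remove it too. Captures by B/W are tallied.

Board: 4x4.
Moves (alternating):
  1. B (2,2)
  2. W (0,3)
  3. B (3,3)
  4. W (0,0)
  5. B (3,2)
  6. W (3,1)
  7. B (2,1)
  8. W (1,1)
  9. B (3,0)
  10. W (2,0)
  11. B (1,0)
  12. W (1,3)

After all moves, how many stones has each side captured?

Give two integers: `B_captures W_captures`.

Answer: 2 0

Derivation:
Move 1: B@(2,2) -> caps B=0 W=0
Move 2: W@(0,3) -> caps B=0 W=0
Move 3: B@(3,3) -> caps B=0 W=0
Move 4: W@(0,0) -> caps B=0 W=0
Move 5: B@(3,2) -> caps B=0 W=0
Move 6: W@(3,1) -> caps B=0 W=0
Move 7: B@(2,1) -> caps B=0 W=0
Move 8: W@(1,1) -> caps B=0 W=0
Move 9: B@(3,0) -> caps B=1 W=0
Move 10: W@(2,0) -> caps B=1 W=0
Move 11: B@(1,0) -> caps B=2 W=0
Move 12: W@(1,3) -> caps B=2 W=0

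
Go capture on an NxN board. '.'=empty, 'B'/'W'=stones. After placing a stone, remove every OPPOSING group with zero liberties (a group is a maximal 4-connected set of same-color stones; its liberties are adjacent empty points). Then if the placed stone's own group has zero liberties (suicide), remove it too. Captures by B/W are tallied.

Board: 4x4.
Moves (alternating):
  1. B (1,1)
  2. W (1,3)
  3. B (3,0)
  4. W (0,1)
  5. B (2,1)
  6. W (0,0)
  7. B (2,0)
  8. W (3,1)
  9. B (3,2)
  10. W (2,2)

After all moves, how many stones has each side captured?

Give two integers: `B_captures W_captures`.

Move 1: B@(1,1) -> caps B=0 W=0
Move 2: W@(1,3) -> caps B=0 W=0
Move 3: B@(3,0) -> caps B=0 W=0
Move 4: W@(0,1) -> caps B=0 W=0
Move 5: B@(2,1) -> caps B=0 W=0
Move 6: W@(0,0) -> caps B=0 W=0
Move 7: B@(2,0) -> caps B=0 W=0
Move 8: W@(3,1) -> caps B=0 W=0
Move 9: B@(3,2) -> caps B=1 W=0
Move 10: W@(2,2) -> caps B=1 W=0

Answer: 1 0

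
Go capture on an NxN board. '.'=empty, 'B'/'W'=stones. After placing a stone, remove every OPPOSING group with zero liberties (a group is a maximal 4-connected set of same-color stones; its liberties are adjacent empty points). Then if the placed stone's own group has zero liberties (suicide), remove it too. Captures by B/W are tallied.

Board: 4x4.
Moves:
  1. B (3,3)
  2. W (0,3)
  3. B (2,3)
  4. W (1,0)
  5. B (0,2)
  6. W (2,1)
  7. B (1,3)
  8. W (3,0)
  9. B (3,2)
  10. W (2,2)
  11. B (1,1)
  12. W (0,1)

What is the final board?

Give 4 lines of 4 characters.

Answer: .WB.
WB.B
.WWB
W.BB

Derivation:
Move 1: B@(3,3) -> caps B=0 W=0
Move 2: W@(0,3) -> caps B=0 W=0
Move 3: B@(2,3) -> caps B=0 W=0
Move 4: W@(1,0) -> caps B=0 W=0
Move 5: B@(0,2) -> caps B=0 W=0
Move 6: W@(2,1) -> caps B=0 W=0
Move 7: B@(1,3) -> caps B=1 W=0
Move 8: W@(3,0) -> caps B=1 W=0
Move 9: B@(3,2) -> caps B=1 W=0
Move 10: W@(2,2) -> caps B=1 W=0
Move 11: B@(1,1) -> caps B=1 W=0
Move 12: W@(0,1) -> caps B=1 W=0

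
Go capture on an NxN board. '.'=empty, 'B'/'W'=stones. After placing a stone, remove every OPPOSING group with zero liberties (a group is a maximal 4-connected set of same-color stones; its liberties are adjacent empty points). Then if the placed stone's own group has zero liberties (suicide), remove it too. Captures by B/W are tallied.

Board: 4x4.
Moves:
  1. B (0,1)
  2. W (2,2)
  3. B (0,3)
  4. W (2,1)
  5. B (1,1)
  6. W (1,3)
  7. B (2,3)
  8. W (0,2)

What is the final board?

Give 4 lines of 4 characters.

Move 1: B@(0,1) -> caps B=0 W=0
Move 2: W@(2,2) -> caps B=0 W=0
Move 3: B@(0,3) -> caps B=0 W=0
Move 4: W@(2,1) -> caps B=0 W=0
Move 5: B@(1,1) -> caps B=0 W=0
Move 6: W@(1,3) -> caps B=0 W=0
Move 7: B@(2,3) -> caps B=0 W=0
Move 8: W@(0,2) -> caps B=0 W=1

Answer: .BW.
.B.W
.WWB
....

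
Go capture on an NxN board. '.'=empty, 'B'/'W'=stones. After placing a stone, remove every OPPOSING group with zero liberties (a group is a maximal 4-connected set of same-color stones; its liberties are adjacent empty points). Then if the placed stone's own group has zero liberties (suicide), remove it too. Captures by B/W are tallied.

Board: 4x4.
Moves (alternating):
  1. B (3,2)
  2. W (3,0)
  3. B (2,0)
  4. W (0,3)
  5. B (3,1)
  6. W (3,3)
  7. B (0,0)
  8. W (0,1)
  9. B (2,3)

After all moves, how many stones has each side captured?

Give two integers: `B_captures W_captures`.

Move 1: B@(3,2) -> caps B=0 W=0
Move 2: W@(3,0) -> caps B=0 W=0
Move 3: B@(2,0) -> caps B=0 W=0
Move 4: W@(0,3) -> caps B=0 W=0
Move 5: B@(3,1) -> caps B=1 W=0
Move 6: W@(3,3) -> caps B=1 W=0
Move 7: B@(0,0) -> caps B=1 W=0
Move 8: W@(0,1) -> caps B=1 W=0
Move 9: B@(2,3) -> caps B=2 W=0

Answer: 2 0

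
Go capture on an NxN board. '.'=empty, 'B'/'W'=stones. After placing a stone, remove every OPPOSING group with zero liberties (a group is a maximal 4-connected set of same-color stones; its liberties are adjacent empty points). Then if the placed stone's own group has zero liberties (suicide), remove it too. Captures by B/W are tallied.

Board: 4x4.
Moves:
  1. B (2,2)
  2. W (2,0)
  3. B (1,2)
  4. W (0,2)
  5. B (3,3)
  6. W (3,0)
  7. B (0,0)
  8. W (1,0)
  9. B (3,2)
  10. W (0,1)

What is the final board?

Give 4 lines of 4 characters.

Answer: .WW.
W.B.
W.B.
W.BB

Derivation:
Move 1: B@(2,2) -> caps B=0 W=0
Move 2: W@(2,0) -> caps B=0 W=0
Move 3: B@(1,2) -> caps B=0 W=0
Move 4: W@(0,2) -> caps B=0 W=0
Move 5: B@(3,3) -> caps B=0 W=0
Move 6: W@(3,0) -> caps B=0 W=0
Move 7: B@(0,0) -> caps B=0 W=0
Move 8: W@(1,0) -> caps B=0 W=0
Move 9: B@(3,2) -> caps B=0 W=0
Move 10: W@(0,1) -> caps B=0 W=1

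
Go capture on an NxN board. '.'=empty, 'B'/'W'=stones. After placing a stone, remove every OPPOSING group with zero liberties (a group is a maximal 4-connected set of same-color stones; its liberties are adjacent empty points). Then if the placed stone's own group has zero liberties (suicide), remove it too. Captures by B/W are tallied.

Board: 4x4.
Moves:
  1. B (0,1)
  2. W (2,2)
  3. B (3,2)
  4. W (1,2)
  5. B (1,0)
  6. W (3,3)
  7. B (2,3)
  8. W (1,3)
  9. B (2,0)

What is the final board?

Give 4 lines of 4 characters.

Move 1: B@(0,1) -> caps B=0 W=0
Move 2: W@(2,2) -> caps B=0 W=0
Move 3: B@(3,2) -> caps B=0 W=0
Move 4: W@(1,2) -> caps B=0 W=0
Move 5: B@(1,0) -> caps B=0 W=0
Move 6: W@(3,3) -> caps B=0 W=0
Move 7: B@(2,3) -> caps B=1 W=0
Move 8: W@(1,3) -> caps B=1 W=0
Move 9: B@(2,0) -> caps B=1 W=0

Answer: .B..
B.WW
B.WB
..B.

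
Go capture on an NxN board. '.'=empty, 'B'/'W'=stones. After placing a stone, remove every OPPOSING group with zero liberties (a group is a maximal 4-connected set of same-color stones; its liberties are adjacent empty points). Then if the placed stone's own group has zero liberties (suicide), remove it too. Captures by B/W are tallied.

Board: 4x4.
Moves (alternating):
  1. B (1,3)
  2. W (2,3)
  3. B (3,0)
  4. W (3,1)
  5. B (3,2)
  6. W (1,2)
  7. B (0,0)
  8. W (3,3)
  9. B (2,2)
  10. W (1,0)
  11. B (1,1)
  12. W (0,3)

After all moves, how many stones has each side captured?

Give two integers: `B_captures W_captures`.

Move 1: B@(1,3) -> caps B=0 W=0
Move 2: W@(2,3) -> caps B=0 W=0
Move 3: B@(3,0) -> caps B=0 W=0
Move 4: W@(3,1) -> caps B=0 W=0
Move 5: B@(3,2) -> caps B=0 W=0
Move 6: W@(1,2) -> caps B=0 W=0
Move 7: B@(0,0) -> caps B=0 W=0
Move 8: W@(3,3) -> caps B=0 W=0
Move 9: B@(2,2) -> caps B=2 W=0
Move 10: W@(1,0) -> caps B=2 W=0
Move 11: B@(1,1) -> caps B=2 W=0
Move 12: W@(0,3) -> caps B=2 W=0

Answer: 2 0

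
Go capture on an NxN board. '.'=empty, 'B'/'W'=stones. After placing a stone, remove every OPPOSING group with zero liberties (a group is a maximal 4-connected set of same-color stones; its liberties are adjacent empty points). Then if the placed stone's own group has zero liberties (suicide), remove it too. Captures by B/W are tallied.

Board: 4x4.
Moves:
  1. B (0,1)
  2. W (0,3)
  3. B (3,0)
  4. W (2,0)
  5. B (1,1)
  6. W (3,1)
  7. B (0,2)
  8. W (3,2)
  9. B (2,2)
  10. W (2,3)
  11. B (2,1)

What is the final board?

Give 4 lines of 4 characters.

Answer: .BBW
.B..
WBBW
.WW.

Derivation:
Move 1: B@(0,1) -> caps B=0 W=0
Move 2: W@(0,3) -> caps B=0 W=0
Move 3: B@(3,0) -> caps B=0 W=0
Move 4: W@(2,0) -> caps B=0 W=0
Move 5: B@(1,1) -> caps B=0 W=0
Move 6: W@(3,1) -> caps B=0 W=1
Move 7: B@(0,2) -> caps B=0 W=1
Move 8: W@(3,2) -> caps B=0 W=1
Move 9: B@(2,2) -> caps B=0 W=1
Move 10: W@(2,3) -> caps B=0 W=1
Move 11: B@(2,1) -> caps B=0 W=1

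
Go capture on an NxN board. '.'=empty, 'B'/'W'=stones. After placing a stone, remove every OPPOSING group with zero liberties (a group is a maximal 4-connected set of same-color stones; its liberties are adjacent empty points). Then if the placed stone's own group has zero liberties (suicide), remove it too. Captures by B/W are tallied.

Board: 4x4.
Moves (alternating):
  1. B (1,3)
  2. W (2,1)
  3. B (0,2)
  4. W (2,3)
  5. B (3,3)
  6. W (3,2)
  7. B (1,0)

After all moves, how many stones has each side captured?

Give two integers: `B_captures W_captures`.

Answer: 0 1

Derivation:
Move 1: B@(1,3) -> caps B=0 W=0
Move 2: W@(2,1) -> caps B=0 W=0
Move 3: B@(0,2) -> caps B=0 W=0
Move 4: W@(2,3) -> caps B=0 W=0
Move 5: B@(3,3) -> caps B=0 W=0
Move 6: W@(3,2) -> caps B=0 W=1
Move 7: B@(1,0) -> caps B=0 W=1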